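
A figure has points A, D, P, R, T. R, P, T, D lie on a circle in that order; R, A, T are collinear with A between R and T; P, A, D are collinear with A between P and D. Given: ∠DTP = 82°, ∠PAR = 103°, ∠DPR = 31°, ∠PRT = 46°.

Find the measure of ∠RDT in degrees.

∠RDT = 97°

1. ∠DRP = 98°  [cyclic RPTD, opposite ∠R+∠T]
2. ∠DAT = 103°  [vertical angles at A]
3. ∠DTR = 31°  [same arc RD]
4. ∠PDR = 51°  [△RPD]
5. ∠DAR = 77°  [linear pair at A on RT]
6. ∠DRT = 52°  [△RAD]
7. ∠RDT = 97°  [△RTD]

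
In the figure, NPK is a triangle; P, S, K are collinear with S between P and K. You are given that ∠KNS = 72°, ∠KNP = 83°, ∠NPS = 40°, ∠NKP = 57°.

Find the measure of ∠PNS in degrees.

∠PNS = 11°

1. ∠NKS = 57°  [S on ray KP]
2. ∠KSN = 51°  [△NSK]
3. ∠NSP = 129°  [linear pair at S on PK]
4. ∠PNS = 11°  [△NPS]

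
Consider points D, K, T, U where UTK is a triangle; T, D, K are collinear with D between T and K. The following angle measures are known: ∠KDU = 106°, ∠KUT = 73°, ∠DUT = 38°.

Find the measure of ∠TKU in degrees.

∠TKU = 39°

1. ∠TDU = 74°  [linear pair at D on TK]
2. ∠DTU = 68°  [△UTD]
3. ∠KTU = 68°  [D on ray TK]
4. ∠TKU = 39°  [△UTK]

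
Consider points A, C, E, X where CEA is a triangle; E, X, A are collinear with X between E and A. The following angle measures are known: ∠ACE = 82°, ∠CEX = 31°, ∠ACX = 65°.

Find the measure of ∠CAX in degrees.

∠CAX = 67°

1. ∠AEC = 31°  [X on ray EA]
2. ∠CAE = 67°  [△CEA]
3. ∠CAX = 67°  [X on ray AE]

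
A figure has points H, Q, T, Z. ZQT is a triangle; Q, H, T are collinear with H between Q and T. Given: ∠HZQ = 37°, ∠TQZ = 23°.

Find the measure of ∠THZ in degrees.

∠THZ = 60°

1. ∠HQZ = 23°  [H on ray QT]
2. ∠QHZ = 120°  [△ZQH]
3. ∠THZ = 60°  [linear pair at H on QT]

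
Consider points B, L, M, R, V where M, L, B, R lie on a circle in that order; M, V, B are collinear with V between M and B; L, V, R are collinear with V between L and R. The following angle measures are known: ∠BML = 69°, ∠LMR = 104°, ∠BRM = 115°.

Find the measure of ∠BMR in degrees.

1. ∠BRL = 69°  [same arc LB]
2. ∠LBR = 76°  [cyclic MLBR, opposite ∠M+∠B]
3. ∠BLR = 35°  [△LBR]
4. ∠BMR = 35°  [same arc BR]

∠BMR = 35°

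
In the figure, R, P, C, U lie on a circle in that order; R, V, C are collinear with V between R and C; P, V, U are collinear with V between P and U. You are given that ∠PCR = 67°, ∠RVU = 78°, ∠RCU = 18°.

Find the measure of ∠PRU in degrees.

∠PRU = 95°

1. ∠PUR = 67°  [same arc RP]
2. ∠RPU = 18°  [same arc RU]
3. ∠PRU = 95°  [△RPU]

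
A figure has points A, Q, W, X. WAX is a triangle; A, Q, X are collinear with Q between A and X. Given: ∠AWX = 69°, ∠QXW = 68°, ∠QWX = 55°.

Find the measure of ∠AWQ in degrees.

∠AWQ = 14°

1. ∠WQX = 57°  [△WQX]
2. ∠AXW = 68°  [Q on ray XA]
3. ∠AQW = 123°  [linear pair at Q on AX]
4. ∠WAX = 43°  [△WAX]
5. ∠QAW = 43°  [Q on ray AX]
6. ∠AWQ = 14°  [△WAQ]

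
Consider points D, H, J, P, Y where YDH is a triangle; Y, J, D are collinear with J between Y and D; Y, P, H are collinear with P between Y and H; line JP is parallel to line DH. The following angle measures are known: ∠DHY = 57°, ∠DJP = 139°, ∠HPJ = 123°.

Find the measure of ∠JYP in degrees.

1. ∠JPY = 57°  [JP∥DH, corresponding at P]
2. ∠PJY = 41°  [linear pair at J on YD]
3. ∠JYP = 82°  [△YJP]

∠JYP = 82°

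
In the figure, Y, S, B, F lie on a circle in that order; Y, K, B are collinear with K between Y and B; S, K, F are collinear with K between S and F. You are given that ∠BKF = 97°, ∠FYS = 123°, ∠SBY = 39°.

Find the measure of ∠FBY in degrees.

∠FBY = 18°

1. ∠SFY = 39°  [same arc YS]
2. ∠FSY = 18°  [△YSF]
3. ∠FBY = 18°  [same arc YF]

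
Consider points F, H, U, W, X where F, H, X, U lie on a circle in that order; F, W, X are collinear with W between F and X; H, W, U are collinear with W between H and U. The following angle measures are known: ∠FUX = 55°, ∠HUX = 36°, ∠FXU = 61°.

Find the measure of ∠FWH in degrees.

1. ∠HFX = 36°  [same arc HX]
2. ∠FHU = 61°  [same arc FU]
3. ∠FWH = 83°  [△FWH]

∠FWH = 83°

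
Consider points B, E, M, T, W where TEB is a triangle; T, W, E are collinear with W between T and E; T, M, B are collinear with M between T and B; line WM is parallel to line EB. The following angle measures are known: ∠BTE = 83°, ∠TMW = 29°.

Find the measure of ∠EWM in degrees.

∠EWM = 112°

1. ∠MTW = 83°  [W on TE, M on TB]
2. ∠MWT = 68°  [△TWM]
3. ∠EWM = 112°  [linear pair at W on TE]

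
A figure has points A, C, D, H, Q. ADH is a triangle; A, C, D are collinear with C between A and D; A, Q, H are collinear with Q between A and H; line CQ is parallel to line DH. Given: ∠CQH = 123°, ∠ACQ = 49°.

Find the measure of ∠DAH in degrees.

∠DAH = 74°

1. ∠AQC = 57°  [linear pair at Q on AH]
2. ∠CAQ = 74°  [△ACQ]
3. ∠DAH = 74°  [C on AD, Q on AH]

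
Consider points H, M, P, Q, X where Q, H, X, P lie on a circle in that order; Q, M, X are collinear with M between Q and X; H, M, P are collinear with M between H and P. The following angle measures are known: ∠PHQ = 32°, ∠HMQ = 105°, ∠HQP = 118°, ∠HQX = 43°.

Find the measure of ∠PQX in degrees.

∠PQX = 75°

1. ∠HPQ = 30°  [△QHP]
2. ∠PMX = 105°  [vertical angles at M]
3. ∠PMQ = 75°  [linear pair at M on QX]
4. ∠PQX = 75°  [△QMP]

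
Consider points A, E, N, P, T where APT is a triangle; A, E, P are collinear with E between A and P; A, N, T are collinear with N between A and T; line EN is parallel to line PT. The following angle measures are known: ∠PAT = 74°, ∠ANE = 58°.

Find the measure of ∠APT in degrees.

1. ∠EAN = 74°  [E on AP, N on AT]
2. ∠AEN = 48°  [△AEN]
3. ∠APT = 48°  [EN∥PT, corresponding at E]

∠APT = 48°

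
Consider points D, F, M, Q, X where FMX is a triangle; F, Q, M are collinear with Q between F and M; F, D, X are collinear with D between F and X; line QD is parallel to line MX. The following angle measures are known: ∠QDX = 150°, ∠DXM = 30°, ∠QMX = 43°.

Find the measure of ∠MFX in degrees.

1. ∠FXM = 30°  [D on ray XF]
2. ∠FMX = 43°  [Q on ray MF]
3. ∠MFX = 107°  [△FMX]

∠MFX = 107°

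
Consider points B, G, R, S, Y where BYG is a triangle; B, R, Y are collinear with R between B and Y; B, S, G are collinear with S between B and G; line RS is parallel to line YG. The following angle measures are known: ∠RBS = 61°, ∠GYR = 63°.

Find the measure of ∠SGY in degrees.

∠SGY = 56°

1. ∠GBY = 61°  [R on BY, S on BG]
2. ∠BYG = 63°  [R on ray YB]
3. ∠BGY = 56°  [△BYG]
4. ∠SGY = 56°  [S on ray GB]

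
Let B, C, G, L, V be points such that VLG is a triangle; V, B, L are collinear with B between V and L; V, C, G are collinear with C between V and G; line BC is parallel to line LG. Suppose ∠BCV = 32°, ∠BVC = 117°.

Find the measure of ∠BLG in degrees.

∠BLG = 31°

1. ∠CBV = 31°  [△VBC]
2. ∠CBL = 149°  [linear pair at B on VL]
3. ∠BLG = 31°  [BC∥LG, co-interior at L–B]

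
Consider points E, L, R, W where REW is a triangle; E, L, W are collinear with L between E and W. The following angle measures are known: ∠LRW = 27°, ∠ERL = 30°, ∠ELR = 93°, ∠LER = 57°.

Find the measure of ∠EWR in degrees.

1. ∠RLW = 87°  [linear pair at L on EW]
2. ∠LWR = 66°  [△RLW]
3. ∠EWR = 66°  [L on ray WE]

∠EWR = 66°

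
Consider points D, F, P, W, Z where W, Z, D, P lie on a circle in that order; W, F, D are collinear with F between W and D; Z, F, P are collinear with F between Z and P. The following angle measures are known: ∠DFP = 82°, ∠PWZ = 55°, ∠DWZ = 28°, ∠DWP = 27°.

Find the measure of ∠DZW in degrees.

1. ∠WFZ = 82°  [vertical angles at F]
2. ∠DZP = 27°  [same arc DP]
3. ∠DFZ = 98°  [linear pair at F on WD]
4. ∠WDZ = 55°  [△ZFD]
5. ∠DZW = 97°  [△WZD]

∠DZW = 97°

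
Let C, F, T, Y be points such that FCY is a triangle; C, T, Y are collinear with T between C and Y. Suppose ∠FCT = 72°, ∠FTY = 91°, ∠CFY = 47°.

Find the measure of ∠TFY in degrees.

1. ∠FCY = 72°  [T on ray CY]
2. ∠CYF = 61°  [△FCY]
3. ∠FYT = 61°  [T on ray YC]
4. ∠TFY = 28°  [△FTY]

∠TFY = 28°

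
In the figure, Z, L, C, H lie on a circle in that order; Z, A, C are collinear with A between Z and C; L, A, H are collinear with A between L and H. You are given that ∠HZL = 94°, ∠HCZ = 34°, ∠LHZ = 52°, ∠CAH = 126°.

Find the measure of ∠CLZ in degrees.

1. ∠HLZ = 34°  [△ZLH]
2. ∠LCZ = 52°  [same arc ZL]
3. ∠LAZ = 126°  [vertical angles at A]
4. ∠CZL = 20°  [△ZAL]
5. ∠CLZ = 108°  [△ZLC]

∠CLZ = 108°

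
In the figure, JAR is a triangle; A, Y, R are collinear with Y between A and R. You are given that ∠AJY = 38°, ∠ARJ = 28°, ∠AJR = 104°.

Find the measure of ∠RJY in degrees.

∠RJY = 66°

1. ∠JAR = 48°  [△JAR]
2. ∠JRY = 28°  [Y on ray RA]
3. ∠JAY = 48°  [Y on ray AR]
4. ∠AYJ = 94°  [△JAY]
5. ∠JYR = 86°  [linear pair at Y on AR]
6. ∠RJY = 66°  [△JYR]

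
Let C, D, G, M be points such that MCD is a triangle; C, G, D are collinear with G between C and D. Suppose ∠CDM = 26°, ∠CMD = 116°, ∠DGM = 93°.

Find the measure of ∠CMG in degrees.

1. ∠DCM = 38°  [△MCD]
2. ∠CGM = 87°  [linear pair at G on CD]
3. ∠GCM = 38°  [G on ray CD]
4. ∠CMG = 55°  [△MCG]

∠CMG = 55°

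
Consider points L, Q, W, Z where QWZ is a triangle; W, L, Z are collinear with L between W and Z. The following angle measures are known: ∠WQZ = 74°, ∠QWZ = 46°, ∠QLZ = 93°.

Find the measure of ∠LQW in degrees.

∠LQW = 47°

1. ∠LWQ = 46°  [L on ray WZ]
2. ∠QLW = 87°  [linear pair at L on WZ]
3. ∠LQW = 47°  [△QWL]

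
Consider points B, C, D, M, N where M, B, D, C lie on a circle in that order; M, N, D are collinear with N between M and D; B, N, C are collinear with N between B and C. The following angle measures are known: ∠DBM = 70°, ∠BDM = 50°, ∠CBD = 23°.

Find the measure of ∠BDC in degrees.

1. ∠BMD = 60°  [△MBD]
2. ∠BCD = 60°  [same arc BD]
3. ∠BDC = 97°  [△BDC]

∠BDC = 97°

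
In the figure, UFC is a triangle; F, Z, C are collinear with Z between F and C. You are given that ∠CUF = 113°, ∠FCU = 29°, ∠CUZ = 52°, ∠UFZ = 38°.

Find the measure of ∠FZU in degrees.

1. ∠UCZ = 29°  [Z on ray CF]
2. ∠CZU = 99°  [△UZC]
3. ∠FZU = 81°  [linear pair at Z on FC]

∠FZU = 81°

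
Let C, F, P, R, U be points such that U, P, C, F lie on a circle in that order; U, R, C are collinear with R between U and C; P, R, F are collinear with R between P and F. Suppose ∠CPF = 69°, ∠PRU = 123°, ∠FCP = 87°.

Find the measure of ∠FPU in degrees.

1. ∠CFP = 24°  [△PCF]
2. ∠CUP = 24°  [same arc PC]
3. ∠FPU = 33°  [△URP]

∠FPU = 33°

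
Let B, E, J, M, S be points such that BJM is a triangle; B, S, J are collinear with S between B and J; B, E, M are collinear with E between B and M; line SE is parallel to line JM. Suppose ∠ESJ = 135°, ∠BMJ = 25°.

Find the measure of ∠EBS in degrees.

∠EBS = 110°

1. ∠BSE = 45°  [linear pair at S on BJ]
2. ∠BES = 25°  [SE∥JM, corresponding at E]
3. ∠EBS = 110°  [△BSE]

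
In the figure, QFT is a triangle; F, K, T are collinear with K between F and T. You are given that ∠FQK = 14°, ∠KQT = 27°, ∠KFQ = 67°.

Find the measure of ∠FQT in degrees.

∠FQT = 41°

1. ∠FKQ = 99°  [△QFK]
2. ∠QFT = 67°  [K on ray FT]
3. ∠QKT = 81°  [linear pair at K on FT]
4. ∠KTQ = 72°  [△QKT]
5. ∠FTQ = 72°  [K on ray TF]
6. ∠FQT = 41°  [△QFT]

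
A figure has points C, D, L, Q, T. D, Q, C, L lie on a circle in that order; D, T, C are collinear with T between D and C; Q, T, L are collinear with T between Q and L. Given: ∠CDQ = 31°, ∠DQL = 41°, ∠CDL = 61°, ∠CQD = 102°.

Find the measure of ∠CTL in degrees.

1. ∠CLQ = 31°  [same arc QC]
2. ∠DCL = 41°  [same arc DL]
3. ∠CTL = 108°  [△CTL]

∠CTL = 108°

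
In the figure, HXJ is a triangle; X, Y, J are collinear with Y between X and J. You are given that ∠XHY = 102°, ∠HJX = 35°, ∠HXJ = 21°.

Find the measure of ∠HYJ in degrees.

1. ∠HXY = 21°  [Y on ray XJ]
2. ∠HYX = 57°  [△HXY]
3. ∠HYJ = 123°  [linear pair at Y on XJ]

∠HYJ = 123°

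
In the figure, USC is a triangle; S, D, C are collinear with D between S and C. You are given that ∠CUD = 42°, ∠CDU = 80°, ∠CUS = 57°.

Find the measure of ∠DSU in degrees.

∠DSU = 65°

1. ∠DCU = 58°  [△UDC]
2. ∠SCU = 58°  [D on ray CS]
3. ∠CSU = 65°  [△USC]
4. ∠DSU = 65°  [D on ray SC]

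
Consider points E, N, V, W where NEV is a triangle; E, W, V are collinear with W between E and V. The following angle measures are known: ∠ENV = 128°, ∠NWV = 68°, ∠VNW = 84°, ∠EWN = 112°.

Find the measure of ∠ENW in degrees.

1. ∠NVW = 28°  [△NWV]
2. ∠EVN = 28°  [W on ray VE]
3. ∠NEV = 24°  [△NEV]
4. ∠NEW = 24°  [W on ray EV]
5. ∠ENW = 44°  [△NEW]

∠ENW = 44°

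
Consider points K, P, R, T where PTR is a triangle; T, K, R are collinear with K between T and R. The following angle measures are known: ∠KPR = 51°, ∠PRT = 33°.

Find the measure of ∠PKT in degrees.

∠PKT = 84°

1. ∠KRP = 33°  [K on ray RT]
2. ∠PKR = 96°  [△PKR]
3. ∠PKT = 84°  [linear pair at K on TR]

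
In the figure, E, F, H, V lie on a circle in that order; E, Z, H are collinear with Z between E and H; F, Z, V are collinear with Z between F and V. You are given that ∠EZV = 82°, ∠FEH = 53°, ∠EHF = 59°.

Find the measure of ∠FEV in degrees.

∠FEV = 92°

1. ∠FZH = 82°  [vertical angles at Z]
2. ∠FVH = 53°  [same arc FH]
3. ∠HFV = 39°  [△FZH]
4. ∠FHV = 88°  [△FHV]
5. ∠FEV = 92°  [cyclic EFHV, opposite ∠E+∠H]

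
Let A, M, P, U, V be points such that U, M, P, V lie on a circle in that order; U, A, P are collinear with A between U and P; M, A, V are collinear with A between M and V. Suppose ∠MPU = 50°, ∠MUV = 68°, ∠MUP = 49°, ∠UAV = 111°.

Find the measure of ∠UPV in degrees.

1. ∠MVU = 50°  [same arc UM]
2. ∠UMV = 62°  [△UMV]
3. ∠UPV = 62°  [same arc UV]

∠UPV = 62°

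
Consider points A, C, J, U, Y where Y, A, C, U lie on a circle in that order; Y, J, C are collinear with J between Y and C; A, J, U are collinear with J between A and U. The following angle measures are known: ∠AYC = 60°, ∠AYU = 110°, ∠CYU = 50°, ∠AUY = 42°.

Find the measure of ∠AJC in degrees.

∠AJC = 88°

1. ∠CAU = 50°  [same arc CU]
2. ∠ACY = 42°  [same arc YA]
3. ∠AJC = 88°  [△AJC]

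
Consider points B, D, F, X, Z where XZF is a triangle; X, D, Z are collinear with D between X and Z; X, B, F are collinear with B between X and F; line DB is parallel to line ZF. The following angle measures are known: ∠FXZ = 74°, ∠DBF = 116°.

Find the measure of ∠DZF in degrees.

∠DZF = 42°

1. ∠BXD = 74°  [D on XZ, B on XF]
2. ∠DBX = 64°  [linear pair at B on XF]
3. ∠BDX = 42°  [△XDB]
4. ∠BDZ = 138°  [linear pair at D on XZ]
5. ∠DZF = 42°  [DB∥ZF, co-interior at Z–D]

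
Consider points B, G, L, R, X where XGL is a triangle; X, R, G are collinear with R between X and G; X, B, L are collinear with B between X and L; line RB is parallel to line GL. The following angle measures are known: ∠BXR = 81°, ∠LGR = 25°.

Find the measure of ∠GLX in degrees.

1. ∠GXL = 81°  [R on XG, B on XL]
2. ∠LGX = 25°  [R on ray GX]
3. ∠GLX = 74°  [△XGL]

∠GLX = 74°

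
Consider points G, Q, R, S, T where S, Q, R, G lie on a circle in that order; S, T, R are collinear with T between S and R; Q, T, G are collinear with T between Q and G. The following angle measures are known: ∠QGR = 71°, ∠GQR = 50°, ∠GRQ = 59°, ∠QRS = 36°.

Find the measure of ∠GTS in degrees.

∠GTS = 94°

1. ∠GSR = 50°  [same arc RG]
2. ∠QGS = 36°  [same arc SQ]
3. ∠GTS = 94°  [△STG]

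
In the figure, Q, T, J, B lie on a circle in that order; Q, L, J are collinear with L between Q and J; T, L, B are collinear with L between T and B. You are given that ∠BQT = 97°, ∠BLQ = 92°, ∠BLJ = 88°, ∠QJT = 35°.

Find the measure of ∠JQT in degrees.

1. ∠BJT = 83°  [cyclic QTJB, opposite ∠Q+∠J]
2. ∠JLT = 92°  [vertical angles at L]
3. ∠BTJ = 53°  [△TLJ]
4. ∠JBT = 44°  [△TJB]
5. ∠JQT = 44°  [same arc TJ]

∠JQT = 44°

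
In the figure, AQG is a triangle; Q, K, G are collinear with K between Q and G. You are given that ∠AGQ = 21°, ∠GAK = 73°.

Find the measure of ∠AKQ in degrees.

1. ∠AGK = 21°  [K on ray GQ]
2. ∠AKG = 86°  [△AKG]
3. ∠AKQ = 94°  [linear pair at K on QG]

∠AKQ = 94°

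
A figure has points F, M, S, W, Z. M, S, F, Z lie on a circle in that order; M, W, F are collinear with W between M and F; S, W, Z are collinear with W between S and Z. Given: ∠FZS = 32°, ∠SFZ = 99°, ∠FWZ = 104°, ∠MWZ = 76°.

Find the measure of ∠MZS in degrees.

∠MZS = 55°

1. ∠FMS = 32°  [same arc SF]
2. ∠SMZ = 81°  [cyclic MSFZ, opposite ∠M+∠F]
3. ∠MWS = 104°  [vertical angles at W]
4. ∠MSZ = 44°  [△MWS]
5. ∠MZS = 55°  [△MSZ]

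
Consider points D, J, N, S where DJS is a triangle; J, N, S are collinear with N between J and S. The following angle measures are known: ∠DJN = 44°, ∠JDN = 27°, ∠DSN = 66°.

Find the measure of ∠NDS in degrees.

1. ∠DNJ = 109°  [△DJN]
2. ∠DNS = 71°  [linear pair at N on JS]
3. ∠NDS = 43°  [△DNS]

∠NDS = 43°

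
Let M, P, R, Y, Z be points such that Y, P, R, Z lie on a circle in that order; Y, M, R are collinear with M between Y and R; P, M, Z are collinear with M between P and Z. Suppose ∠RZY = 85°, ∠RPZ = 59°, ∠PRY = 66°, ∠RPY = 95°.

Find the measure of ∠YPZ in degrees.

1. ∠PMR = 55°  [△PMR]
2. ∠PYR = 19°  [△YPR]
3. ∠PMY = 125°  [linear pair at M on YR]
4. ∠YPZ = 36°  [△YMP]

∠YPZ = 36°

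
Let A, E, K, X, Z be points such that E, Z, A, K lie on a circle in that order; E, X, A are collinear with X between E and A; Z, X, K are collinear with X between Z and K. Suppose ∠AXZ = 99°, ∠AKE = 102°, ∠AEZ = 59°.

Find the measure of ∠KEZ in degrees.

1. ∠EXZ = 81°  [linear pair at X on EA]
2. ∠AZE = 78°  [cyclic EZAK, opposite ∠Z+∠K]
3. ∠EAZ = 43°  [△EZA]
4. ∠EZK = 40°  [△EXZ]
5. ∠EKZ = 43°  [same arc EZ]
6. ∠KEZ = 97°  [△EZK]

∠KEZ = 97°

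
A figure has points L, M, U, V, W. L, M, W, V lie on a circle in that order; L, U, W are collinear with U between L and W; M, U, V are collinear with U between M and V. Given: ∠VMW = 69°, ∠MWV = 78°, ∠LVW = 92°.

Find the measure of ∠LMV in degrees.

1. ∠VLW = 69°  [same arc WV]
2. ∠LWV = 19°  [△LWV]
3. ∠LMV = 19°  [same arc LV]

∠LMV = 19°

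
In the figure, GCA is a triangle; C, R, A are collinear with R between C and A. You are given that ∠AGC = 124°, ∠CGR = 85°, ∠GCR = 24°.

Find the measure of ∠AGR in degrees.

1. ∠CRG = 71°  [△GCR]
2. ∠ACG = 24°  [R on ray CA]
3. ∠ARG = 109°  [linear pair at R on CA]
4. ∠CAG = 32°  [△GCA]
5. ∠GAR = 32°  [R on ray AC]
6. ∠AGR = 39°  [△GRA]

∠AGR = 39°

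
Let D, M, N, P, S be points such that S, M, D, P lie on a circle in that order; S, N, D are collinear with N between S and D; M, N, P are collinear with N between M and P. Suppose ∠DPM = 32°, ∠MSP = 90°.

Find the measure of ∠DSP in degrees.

1. ∠MDP = 90°  [cyclic SMDP, opposite ∠S+∠D]
2. ∠DMP = 58°  [△MDP]
3. ∠DSP = 58°  [same arc DP]

∠DSP = 58°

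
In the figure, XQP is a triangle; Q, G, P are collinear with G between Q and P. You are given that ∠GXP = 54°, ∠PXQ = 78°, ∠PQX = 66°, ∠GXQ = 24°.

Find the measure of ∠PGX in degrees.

∠PGX = 90°

1. ∠GQX = 66°  [G on ray QP]
2. ∠QGX = 90°  [△XQG]
3. ∠PGX = 90°  [linear pair at G on QP]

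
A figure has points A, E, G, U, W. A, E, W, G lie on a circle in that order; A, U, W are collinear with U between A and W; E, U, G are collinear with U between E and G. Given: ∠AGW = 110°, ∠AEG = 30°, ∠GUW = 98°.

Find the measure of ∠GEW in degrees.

∠GEW = 40°

1. ∠AWG = 30°  [same arc AG]
2. ∠GAW = 40°  [△AWG]
3. ∠GEW = 40°  [same arc WG]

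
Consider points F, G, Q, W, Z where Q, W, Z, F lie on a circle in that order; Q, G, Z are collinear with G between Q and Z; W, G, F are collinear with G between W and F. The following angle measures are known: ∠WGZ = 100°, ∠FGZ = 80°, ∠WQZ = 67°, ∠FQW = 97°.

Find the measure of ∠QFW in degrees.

1. ∠QGW = 80°  [linear pair at G on QZ]
2. ∠FWQ = 33°  [△QGW]
3. ∠QFW = 50°  [△QWF]

∠QFW = 50°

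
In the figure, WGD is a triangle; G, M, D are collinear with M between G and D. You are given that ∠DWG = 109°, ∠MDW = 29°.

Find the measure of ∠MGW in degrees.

∠MGW = 42°

1. ∠GDW = 29°  [M on ray DG]
2. ∠DGW = 42°  [△WGD]
3. ∠MGW = 42°  [M on ray GD]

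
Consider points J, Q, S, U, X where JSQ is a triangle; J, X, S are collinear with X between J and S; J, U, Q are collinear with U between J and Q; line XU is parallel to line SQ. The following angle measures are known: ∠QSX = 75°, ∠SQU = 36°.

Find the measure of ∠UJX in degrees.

∠UJX = 69°

1. ∠JSQ = 75°  [X on ray SJ]
2. ∠JQS = 36°  [U on ray QJ]
3. ∠QJS = 69°  [△JSQ]
4. ∠UJX = 69°  [X on JS, U on JQ]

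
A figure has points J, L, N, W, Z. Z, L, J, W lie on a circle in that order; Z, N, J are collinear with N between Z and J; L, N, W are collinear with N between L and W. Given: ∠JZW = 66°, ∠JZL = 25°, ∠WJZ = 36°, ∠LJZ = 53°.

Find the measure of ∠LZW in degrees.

∠LZW = 91°

1. ∠WLZ = 36°  [same arc ZW]
2. ∠LWZ = 53°  [same arc ZL]
3. ∠LZW = 91°  [△ZLW]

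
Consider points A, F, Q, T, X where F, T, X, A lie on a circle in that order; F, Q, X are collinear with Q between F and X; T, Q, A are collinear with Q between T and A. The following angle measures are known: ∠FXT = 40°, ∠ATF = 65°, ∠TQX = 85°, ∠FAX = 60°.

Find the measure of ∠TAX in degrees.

∠TAX = 20°

1. ∠FAT = 40°  [same arc FT]
2. ∠ATX = 55°  [△TQX]
3. ∠AFT = 75°  [△FTA]
4. ∠AXT = 105°  [cyclic FTXA, opposite ∠F+∠X]
5. ∠TAX = 20°  [△TXA]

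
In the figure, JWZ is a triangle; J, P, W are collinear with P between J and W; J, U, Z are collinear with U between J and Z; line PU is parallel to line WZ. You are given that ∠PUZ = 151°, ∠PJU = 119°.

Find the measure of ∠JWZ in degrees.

1. ∠JUP = 29°  [linear pair at U on JZ]
2. ∠JPU = 32°  [△JPU]
3. ∠JWZ = 32°  [PU∥WZ, corresponding at P]

∠JWZ = 32°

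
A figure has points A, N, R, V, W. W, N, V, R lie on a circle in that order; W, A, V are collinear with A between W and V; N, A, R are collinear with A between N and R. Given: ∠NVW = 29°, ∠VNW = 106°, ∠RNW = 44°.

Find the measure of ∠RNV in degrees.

∠RNV = 62°

1. ∠NRW = 29°  [same arc WN]
2. ∠NWV = 45°  [△WNV]
3. ∠NWR = 107°  [△WNR]
4. ∠NRV = 45°  [same arc NV]
5. ∠NVR = 73°  [cyclic WNVR, opposite ∠W+∠V]
6. ∠RNV = 62°  [△NVR]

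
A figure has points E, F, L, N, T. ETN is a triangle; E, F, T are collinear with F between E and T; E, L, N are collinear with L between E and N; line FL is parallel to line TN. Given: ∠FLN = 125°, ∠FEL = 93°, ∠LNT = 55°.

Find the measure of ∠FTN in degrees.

1. ∠ELF = 55°  [linear pair at L on EN]
2. ∠EFL = 32°  [△EFL]
3. ∠LFT = 148°  [linear pair at F on ET]
4. ∠FTN = 32°  [FL∥TN, co-interior at T–F]

∠FTN = 32°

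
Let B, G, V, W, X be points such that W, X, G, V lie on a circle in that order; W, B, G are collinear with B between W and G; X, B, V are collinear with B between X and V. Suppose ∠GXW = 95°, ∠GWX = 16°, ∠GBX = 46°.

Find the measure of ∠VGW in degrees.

∠VGW = 30°

1. ∠GVX = 16°  [same arc XG]
2. ∠VBW = 46°  [vertical angles at B]
3. ∠GBV = 134°  [linear pair at B on WG]
4. ∠VGW = 30°  [△GBV]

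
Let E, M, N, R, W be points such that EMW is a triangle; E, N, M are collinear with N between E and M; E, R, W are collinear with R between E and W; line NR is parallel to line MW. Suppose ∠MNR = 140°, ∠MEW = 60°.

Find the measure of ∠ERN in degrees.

1. ∠ENR = 40°  [linear pair at N on EM]
2. ∠NER = 60°  [N on EM, R on EW]
3. ∠ERN = 80°  [△ENR]

∠ERN = 80°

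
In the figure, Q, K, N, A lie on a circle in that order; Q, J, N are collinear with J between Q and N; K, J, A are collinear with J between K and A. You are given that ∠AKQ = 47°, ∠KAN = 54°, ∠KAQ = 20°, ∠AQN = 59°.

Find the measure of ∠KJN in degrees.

1. ∠KNQ = 20°  [same arc QK]
2. ∠AKN = 59°  [same arc NA]
3. ∠KJN = 101°  [△KJN]

∠KJN = 101°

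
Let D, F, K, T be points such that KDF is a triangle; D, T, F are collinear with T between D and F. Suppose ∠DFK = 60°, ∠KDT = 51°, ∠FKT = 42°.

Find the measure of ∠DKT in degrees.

∠DKT = 27°

1. ∠KFT = 60°  [T on ray FD]
2. ∠FTK = 78°  [△KTF]
3. ∠DTK = 102°  [linear pair at T on DF]
4. ∠DKT = 27°  [△KDT]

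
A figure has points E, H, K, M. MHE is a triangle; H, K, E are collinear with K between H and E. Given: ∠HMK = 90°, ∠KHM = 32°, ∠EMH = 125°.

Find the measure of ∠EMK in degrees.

1. ∠HKM = 58°  [△MHK]
2. ∠EHM = 32°  [K on ray HE]
3. ∠HEM = 23°  [△MHE]
4. ∠EKM = 122°  [linear pair at K on HE]
5. ∠KEM = 23°  [K on ray EH]
6. ∠EMK = 35°  [△MKE]

∠EMK = 35°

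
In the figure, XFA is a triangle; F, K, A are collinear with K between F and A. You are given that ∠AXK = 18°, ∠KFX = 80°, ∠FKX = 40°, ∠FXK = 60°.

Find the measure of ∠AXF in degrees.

1. ∠AFX = 80°  [K on ray FA]
2. ∠AKX = 140°  [linear pair at K on FA]
3. ∠KAX = 22°  [△XKA]
4. ∠FAX = 22°  [K on ray AF]
5. ∠AXF = 78°  [△XFA]

∠AXF = 78°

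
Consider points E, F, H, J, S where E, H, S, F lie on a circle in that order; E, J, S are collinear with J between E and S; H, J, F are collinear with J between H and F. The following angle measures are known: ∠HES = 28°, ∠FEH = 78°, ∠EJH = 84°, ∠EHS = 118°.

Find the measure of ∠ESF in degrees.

1. ∠HFS = 28°  [same arc HS]
2. ∠FJS = 84°  [vertical angles at J]
3. ∠ESF = 68°  [△SJF]

∠ESF = 68°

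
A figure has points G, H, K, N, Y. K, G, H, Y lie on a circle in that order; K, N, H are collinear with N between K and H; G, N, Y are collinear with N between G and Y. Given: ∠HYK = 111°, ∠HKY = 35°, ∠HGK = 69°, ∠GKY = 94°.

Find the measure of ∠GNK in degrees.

1. ∠KHY = 34°  [△KHY]
2. ∠HGY = 35°  [same arc HY]
3. ∠GHY = 86°  [cyclic KGHY, opposite ∠K+∠H]
4. ∠KGY = 34°  [same arc KY]
5. ∠GYH = 59°  [△GHY]
6. ∠GKH = 59°  [same arc GH]
7. ∠GNK = 87°  [△KNG]

∠GNK = 87°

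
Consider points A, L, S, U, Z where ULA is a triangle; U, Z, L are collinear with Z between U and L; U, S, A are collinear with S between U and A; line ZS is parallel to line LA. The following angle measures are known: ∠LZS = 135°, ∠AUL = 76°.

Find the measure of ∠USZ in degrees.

∠USZ = 59°

1. ∠SZU = 45°  [linear pair at Z on UL]
2. ∠SUZ = 76°  [Z on UL, S on UA]
3. ∠USZ = 59°  [△UZS]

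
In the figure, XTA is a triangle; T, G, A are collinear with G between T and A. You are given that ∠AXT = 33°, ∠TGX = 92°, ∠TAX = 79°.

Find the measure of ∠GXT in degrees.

1. ∠ATX = 68°  [△XTA]
2. ∠GTX = 68°  [G on ray TA]
3. ∠GXT = 20°  [△XTG]

∠GXT = 20°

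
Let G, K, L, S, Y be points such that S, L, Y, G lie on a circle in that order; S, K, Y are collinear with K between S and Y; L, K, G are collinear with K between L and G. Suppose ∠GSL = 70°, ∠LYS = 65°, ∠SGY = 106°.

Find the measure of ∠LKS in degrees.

∠LKS = 94°

1. ∠LGS = 65°  [same arc SL]
2. ∠SLY = 74°  [cyclic SLYG, opposite ∠L+∠G]
3. ∠GLS = 45°  [△SLG]
4. ∠LSY = 41°  [△SLY]
5. ∠LKS = 94°  [△SKL]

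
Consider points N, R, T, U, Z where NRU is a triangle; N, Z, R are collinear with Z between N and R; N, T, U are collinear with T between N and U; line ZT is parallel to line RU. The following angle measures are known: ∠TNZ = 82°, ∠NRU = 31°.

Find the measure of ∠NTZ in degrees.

1. ∠RNU = 82°  [Z on NR, T on NU]
2. ∠NUR = 67°  [△NRU]
3. ∠NTZ = 67°  [ZT∥RU, corresponding at T]

∠NTZ = 67°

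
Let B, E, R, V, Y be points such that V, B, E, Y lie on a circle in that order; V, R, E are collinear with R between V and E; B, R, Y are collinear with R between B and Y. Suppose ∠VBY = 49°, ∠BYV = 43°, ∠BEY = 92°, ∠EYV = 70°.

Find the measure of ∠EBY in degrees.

1. ∠VEY = 49°  [same arc VY]
2. ∠EVY = 61°  [△VEY]
3. ∠EBY = 61°  [same arc EY]

∠EBY = 61°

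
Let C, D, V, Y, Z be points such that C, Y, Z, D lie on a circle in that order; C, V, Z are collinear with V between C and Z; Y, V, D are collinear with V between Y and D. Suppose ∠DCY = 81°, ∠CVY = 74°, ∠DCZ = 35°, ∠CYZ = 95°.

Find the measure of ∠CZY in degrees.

∠CZY = 39°

1. ∠YVZ = 106°  [linear pair at V on CZ]
2. ∠DYZ = 35°  [same arc ZD]
3. ∠CZY = 39°  [△YVZ]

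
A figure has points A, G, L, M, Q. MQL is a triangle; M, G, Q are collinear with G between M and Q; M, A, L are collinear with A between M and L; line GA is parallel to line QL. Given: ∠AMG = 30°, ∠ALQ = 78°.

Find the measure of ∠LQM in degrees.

∠LQM = 72°

1. ∠LMQ = 30°  [G on MQ, A on ML]
2. ∠MLQ = 78°  [A on ray LM]
3. ∠LQM = 72°  [△MQL]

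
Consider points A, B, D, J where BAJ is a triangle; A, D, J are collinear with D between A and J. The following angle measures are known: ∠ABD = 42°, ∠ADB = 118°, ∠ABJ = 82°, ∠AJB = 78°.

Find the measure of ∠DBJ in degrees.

1. ∠BDJ = 62°  [linear pair at D on AJ]
2. ∠BJD = 78°  [D on ray JA]
3. ∠DBJ = 40°  [△BDJ]

∠DBJ = 40°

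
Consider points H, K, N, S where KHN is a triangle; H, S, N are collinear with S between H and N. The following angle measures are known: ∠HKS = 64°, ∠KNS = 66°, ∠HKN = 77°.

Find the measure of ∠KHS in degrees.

1. ∠HNK = 66°  [S on ray NH]
2. ∠KHN = 37°  [△KHN]
3. ∠KHS = 37°  [S on ray HN]

∠KHS = 37°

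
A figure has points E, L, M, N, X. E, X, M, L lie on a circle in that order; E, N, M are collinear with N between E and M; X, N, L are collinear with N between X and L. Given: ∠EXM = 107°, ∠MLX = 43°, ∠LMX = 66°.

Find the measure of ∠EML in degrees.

1. ∠ELM = 73°  [cyclic EXML, opposite ∠X+∠L]
2. ∠LXM = 71°  [△XML]
3. ∠LEM = 71°  [same arc ML]
4. ∠EML = 36°  [△EML]

∠EML = 36°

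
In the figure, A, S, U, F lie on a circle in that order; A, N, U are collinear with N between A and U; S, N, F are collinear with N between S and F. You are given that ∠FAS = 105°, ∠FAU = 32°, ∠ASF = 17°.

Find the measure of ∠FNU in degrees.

∠FNU = 90°

1. ∠AFS = 58°  [△ASF]
2. ∠ANF = 90°  [△ANF]
3. ∠FNU = 90°  [linear pair at N on AU]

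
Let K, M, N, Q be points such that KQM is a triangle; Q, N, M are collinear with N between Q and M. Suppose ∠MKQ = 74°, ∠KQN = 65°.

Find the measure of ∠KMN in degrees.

∠KMN = 41°

1. ∠KQM = 65°  [N on ray QM]
2. ∠KMQ = 41°  [△KQM]
3. ∠KMN = 41°  [N on ray MQ]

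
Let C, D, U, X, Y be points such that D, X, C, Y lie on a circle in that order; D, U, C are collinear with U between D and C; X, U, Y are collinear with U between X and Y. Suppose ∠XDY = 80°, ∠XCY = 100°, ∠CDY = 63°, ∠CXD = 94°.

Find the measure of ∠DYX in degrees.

∠DYX = 69°

1. ∠CYD = 86°  [cyclic DXCY, opposite ∠X+∠Y]
2. ∠DCY = 31°  [△DCY]
3. ∠DXY = 31°  [same arc DY]
4. ∠DYX = 69°  [△DXY]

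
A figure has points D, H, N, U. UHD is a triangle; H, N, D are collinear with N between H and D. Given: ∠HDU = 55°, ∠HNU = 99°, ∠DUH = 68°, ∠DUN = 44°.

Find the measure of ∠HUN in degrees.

1. ∠DHU = 57°  [△UHD]
2. ∠NHU = 57°  [N on ray HD]
3. ∠HUN = 24°  [△UHN]

∠HUN = 24°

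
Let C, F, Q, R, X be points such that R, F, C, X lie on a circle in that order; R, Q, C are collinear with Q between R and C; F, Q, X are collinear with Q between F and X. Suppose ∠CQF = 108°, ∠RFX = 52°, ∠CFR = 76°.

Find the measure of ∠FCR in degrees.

∠FCR = 48°

1. ∠FQR = 72°  [linear pair at Q on RC]
2. ∠CRF = 56°  [△RQF]
3. ∠FCR = 48°  [△RFC]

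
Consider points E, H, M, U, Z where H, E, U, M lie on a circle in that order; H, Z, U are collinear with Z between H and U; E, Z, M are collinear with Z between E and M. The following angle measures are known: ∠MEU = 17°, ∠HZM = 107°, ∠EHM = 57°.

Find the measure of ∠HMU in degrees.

∠HMU = 96°

1. ∠MHU = 17°  [same arc UM]
2. ∠EMH = 56°  [△HZM]
3. ∠HEM = 67°  [△HEM]
4. ∠HUM = 67°  [same arc HM]
5. ∠HMU = 96°  [△HUM]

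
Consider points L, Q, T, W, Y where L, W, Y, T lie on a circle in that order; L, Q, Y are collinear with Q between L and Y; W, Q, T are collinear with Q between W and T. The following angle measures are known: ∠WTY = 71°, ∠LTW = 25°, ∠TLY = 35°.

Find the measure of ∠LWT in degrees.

∠LWT = 49°

1. ∠WLY = 71°  [same arc WY]
2. ∠LYW = 25°  [same arc LW]
3. ∠TWY = 35°  [same arc YT]
4. ∠WQY = 120°  [△WQY]
5. ∠LQW = 60°  [linear pair at Q on LY]
6. ∠LWT = 49°  [△LQW]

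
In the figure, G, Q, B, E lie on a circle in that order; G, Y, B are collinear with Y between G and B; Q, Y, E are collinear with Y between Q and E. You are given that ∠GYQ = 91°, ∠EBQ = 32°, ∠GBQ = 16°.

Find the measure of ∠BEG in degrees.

1. ∠BYE = 91°  [vertical angles at Y]
2. ∠EGQ = 148°  [cyclic GQBE, opposite ∠G+∠B]
3. ∠GEQ = 16°  [same arc GQ]
4. ∠EYG = 89°  [linear pair at Y on GB]
5. ∠EQG = 16°  [△GQE]
6. ∠BGE = 75°  [△GYE]
7. ∠EBG = 16°  [same arc GE]
8. ∠BEG = 89°  [△GBE]

∠BEG = 89°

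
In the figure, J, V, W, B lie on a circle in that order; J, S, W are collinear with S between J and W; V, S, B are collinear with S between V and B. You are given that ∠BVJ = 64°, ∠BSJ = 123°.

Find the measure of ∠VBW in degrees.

∠VBW = 59°

1. ∠BWJ = 64°  [same arc JB]
2. ∠BSW = 57°  [linear pair at S on JW]
3. ∠VBW = 59°  [△WSB]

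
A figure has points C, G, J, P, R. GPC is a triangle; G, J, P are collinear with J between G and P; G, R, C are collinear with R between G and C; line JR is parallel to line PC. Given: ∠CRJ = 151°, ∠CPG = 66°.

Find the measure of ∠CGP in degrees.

∠CGP = 85°

1. ∠GRJ = 29°  [linear pair at R on GC]
2. ∠GJR = 66°  [JR∥PC, corresponding at J]
3. ∠JGR = 85°  [△GJR]
4. ∠CGP = 85°  [J on GP, R on GC]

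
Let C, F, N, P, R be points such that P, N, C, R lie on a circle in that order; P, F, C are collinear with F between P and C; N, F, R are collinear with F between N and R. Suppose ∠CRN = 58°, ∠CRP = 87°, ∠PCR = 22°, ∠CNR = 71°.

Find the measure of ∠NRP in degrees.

∠NRP = 29°

1. ∠CFR = 100°  [△CFR]
2. ∠CPR = 71°  [△PCR]
3. ∠PFR = 80°  [linear pair at F on PC]
4. ∠NRP = 29°  [△PFR]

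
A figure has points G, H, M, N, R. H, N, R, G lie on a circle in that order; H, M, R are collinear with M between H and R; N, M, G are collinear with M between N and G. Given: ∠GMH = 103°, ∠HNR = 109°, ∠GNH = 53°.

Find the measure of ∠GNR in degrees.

1. ∠HGR = 71°  [cyclic HNRG, opposite ∠N+∠G]
2. ∠GRH = 53°  [same arc HG]
3. ∠GHR = 56°  [△HRG]
4. ∠GNR = 56°  [same arc RG]

∠GNR = 56°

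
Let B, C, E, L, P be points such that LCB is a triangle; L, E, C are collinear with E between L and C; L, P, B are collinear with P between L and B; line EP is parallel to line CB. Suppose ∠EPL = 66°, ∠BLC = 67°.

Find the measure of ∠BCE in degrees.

∠BCE = 47°

1. ∠CBL = 66°  [EP∥CB, corresponding at P]
2. ∠BCL = 47°  [△LCB]
3. ∠BCE = 47°  [E on ray CL]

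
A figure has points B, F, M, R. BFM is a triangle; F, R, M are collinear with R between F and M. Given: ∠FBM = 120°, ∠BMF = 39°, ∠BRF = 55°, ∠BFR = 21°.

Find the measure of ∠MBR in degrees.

1. ∠BMR = 39°  [R on ray MF]
2. ∠BRM = 125°  [linear pair at R on FM]
3. ∠MBR = 16°  [△BRM]

∠MBR = 16°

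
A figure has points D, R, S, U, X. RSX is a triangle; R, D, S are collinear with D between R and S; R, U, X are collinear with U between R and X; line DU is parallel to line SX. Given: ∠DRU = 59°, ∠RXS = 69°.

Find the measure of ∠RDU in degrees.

∠RDU = 52°

1. ∠SRX = 59°  [D on RS, U on RX]
2. ∠RSX = 52°  [△RSX]
3. ∠RDU = 52°  [DU∥SX, corresponding at D]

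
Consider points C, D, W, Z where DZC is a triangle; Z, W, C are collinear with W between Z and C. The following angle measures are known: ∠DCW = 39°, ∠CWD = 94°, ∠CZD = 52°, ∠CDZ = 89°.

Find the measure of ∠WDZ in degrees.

∠WDZ = 42°

1. ∠DWZ = 86°  [linear pair at W on ZC]
2. ∠DZW = 52°  [W on ray ZC]
3. ∠WDZ = 42°  [△DZW]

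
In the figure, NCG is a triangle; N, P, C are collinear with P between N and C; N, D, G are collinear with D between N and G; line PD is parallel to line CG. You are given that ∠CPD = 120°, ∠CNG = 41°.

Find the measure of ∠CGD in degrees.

∠CGD = 79°

1. ∠DPN = 60°  [linear pair at P on NC]
2. ∠DNP = 41°  [P on NC, D on NG]
3. ∠NDP = 79°  [△NPD]
4. ∠GDP = 101°  [linear pair at D on NG]
5. ∠CGD = 79°  [PD∥CG, co-interior at G–D]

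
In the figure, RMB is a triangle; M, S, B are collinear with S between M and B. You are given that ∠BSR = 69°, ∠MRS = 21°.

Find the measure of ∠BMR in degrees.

∠BMR = 48°

1. ∠MSR = 111°  [linear pair at S on MB]
2. ∠RMS = 48°  [△RMS]
3. ∠BMR = 48°  [S on ray MB]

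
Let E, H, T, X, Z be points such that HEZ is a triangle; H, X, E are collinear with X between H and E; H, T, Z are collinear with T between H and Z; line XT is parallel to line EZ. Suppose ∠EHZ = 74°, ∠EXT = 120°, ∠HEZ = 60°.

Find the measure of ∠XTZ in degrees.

1. ∠EZH = 46°  [△HEZ]
2. ∠HTX = 46°  [XT∥EZ, corresponding at T]
3. ∠XTZ = 134°  [linear pair at T on HZ]

∠XTZ = 134°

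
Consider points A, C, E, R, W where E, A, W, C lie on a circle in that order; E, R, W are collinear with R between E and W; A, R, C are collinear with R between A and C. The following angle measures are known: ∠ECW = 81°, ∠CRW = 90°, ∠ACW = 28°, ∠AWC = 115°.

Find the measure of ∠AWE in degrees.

1. ∠EAW = 99°  [cyclic EAWC, opposite ∠A+∠C]
2. ∠AEW = 28°  [same arc AW]
3. ∠AWE = 53°  [△EAW]

∠AWE = 53°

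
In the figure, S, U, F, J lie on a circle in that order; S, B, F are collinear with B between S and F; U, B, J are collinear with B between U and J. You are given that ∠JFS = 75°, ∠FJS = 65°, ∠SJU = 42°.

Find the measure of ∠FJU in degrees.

∠FJU = 23°

1. ∠JUS = 75°  [same arc SJ]
2. ∠FSJ = 40°  [△SFJ]
3. ∠JSU = 63°  [△SUJ]
4. ∠FUJ = 40°  [same arc FJ]
5. ∠JFU = 117°  [cyclic SUFJ, opposite ∠S+∠F]
6. ∠FJU = 23°  [△UFJ]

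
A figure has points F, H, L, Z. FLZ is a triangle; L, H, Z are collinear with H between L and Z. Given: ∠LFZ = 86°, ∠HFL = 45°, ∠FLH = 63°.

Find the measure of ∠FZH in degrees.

1. ∠FLZ = 63°  [H on ray LZ]
2. ∠FZL = 31°  [△FLZ]
3. ∠FZH = 31°  [H on ray ZL]

∠FZH = 31°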